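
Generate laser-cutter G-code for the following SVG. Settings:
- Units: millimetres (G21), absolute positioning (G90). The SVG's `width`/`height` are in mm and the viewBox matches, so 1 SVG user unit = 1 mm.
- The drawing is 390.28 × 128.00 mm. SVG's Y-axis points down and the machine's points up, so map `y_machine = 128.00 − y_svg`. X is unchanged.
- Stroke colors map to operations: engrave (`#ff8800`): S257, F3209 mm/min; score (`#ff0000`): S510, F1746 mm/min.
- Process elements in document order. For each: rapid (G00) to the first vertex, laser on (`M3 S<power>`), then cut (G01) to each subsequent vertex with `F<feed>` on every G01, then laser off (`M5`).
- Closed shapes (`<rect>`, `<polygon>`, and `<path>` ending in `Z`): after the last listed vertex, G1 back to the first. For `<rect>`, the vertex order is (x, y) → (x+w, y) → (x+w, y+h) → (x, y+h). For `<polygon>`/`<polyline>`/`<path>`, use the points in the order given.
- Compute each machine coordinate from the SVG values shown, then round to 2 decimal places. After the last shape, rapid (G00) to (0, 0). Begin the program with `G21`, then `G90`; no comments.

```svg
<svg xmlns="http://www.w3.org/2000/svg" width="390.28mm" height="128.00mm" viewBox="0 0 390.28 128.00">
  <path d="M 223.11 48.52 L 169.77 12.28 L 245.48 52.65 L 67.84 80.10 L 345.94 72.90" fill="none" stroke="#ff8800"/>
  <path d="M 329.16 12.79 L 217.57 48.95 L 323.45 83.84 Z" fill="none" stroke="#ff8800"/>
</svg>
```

G21
G90
G00 X223.11 Y79.48
M3 S257
G01 X169.77 Y115.72 F3209
G01 X245.48 Y75.35 F3209
G01 X67.84 Y47.90 F3209
G01 X345.94 Y55.10 F3209
M5
G00 X329.16 Y115.21
M3 S257
G01 X217.57 Y79.05 F3209
G01 X323.45 Y44.16 F3209
G01 X329.16 Y115.21 F3209
M5
G00 X0.00 Y0.00

1 u = 1 mm; y_m = 128.00 − y.

[1] `<path>` open polyline, #ff8800→engrave S257 F3209: (223.11,79.48) → (169.77,115.72) → (245.48,75.35) → (67.84,47.90) → (345.94,55.10)

[2] `<path>` closed polygon, #ff8800→engrave S257 F3209: (329.16,115.21) → (217.57,79.05) → (323.45,44.16) → (329.16,115.21) (closed)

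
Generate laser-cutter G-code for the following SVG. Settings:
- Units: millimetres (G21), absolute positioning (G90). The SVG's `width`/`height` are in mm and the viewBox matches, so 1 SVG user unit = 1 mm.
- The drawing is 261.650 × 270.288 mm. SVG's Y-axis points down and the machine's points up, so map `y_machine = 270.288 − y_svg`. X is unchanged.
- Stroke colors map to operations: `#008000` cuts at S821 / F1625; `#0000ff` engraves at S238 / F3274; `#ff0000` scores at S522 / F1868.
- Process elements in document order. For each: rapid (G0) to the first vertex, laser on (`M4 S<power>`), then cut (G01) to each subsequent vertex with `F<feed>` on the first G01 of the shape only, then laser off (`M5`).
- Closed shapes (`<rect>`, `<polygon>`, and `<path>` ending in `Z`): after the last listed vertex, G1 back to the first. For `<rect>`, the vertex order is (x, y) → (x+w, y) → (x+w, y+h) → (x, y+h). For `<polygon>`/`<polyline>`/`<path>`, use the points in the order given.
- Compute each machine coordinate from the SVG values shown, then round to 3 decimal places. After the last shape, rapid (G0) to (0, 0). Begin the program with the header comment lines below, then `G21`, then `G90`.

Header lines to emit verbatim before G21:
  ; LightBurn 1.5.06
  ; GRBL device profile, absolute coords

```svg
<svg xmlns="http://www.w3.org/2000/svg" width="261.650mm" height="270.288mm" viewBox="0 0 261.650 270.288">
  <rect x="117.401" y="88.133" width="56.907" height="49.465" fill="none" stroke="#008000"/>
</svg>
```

viewBox `0 0 261.650 270.288` with mm width/height → 1 unit = 1 mm. Flip: y_m = 270.288 − y_svg.

**Shape 1** — `<rect>` rectangle, stroke `#008000` → cut (S821, F1625). Machine vertices: (117.401,182.155) → (174.308,182.155) → (174.308,132.690) → (117.401,132.690) → (117.401,182.155). Closed: final G1 returns to the first vertex.

; LightBurn 1.5.06
; GRBL device profile, absolute coords
G21
G90
G0 X117.401 Y182.155
M4 S821
G01 X174.308 Y182.155 F1625
G01 X174.308 Y132.690
G01 X117.401 Y132.690
G01 X117.401 Y182.155
M5
G0 X0.000 Y0.000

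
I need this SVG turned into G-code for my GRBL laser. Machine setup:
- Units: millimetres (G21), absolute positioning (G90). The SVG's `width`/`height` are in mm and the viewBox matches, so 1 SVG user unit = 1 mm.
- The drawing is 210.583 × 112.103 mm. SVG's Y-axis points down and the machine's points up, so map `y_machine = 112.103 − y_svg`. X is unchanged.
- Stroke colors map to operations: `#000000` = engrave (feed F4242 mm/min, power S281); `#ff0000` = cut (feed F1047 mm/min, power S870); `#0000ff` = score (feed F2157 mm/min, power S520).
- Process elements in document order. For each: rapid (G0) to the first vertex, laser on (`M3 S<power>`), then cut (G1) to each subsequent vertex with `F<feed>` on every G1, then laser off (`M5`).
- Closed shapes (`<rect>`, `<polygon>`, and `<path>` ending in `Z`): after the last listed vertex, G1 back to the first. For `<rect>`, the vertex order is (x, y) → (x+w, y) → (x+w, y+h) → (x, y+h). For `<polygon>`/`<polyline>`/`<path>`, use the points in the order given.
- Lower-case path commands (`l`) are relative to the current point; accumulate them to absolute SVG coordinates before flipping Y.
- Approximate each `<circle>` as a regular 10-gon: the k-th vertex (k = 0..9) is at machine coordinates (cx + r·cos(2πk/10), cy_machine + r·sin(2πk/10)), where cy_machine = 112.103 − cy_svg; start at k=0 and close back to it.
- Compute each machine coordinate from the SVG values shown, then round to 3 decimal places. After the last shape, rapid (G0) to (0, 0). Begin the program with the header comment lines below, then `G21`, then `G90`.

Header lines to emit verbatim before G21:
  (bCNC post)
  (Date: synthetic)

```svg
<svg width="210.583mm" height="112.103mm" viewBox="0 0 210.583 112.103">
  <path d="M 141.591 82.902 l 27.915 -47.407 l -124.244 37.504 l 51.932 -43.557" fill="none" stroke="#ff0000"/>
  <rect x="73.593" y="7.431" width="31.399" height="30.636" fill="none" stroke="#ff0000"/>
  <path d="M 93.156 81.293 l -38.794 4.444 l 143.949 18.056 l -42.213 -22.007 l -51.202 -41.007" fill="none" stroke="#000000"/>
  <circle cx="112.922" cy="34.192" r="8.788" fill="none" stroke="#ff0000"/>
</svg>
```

(bCNC post)
(Date: synthetic)
G21
G90
G0 X141.591 Y29.201
M3 S870
G1 X169.506 Y76.608 F1047
G1 X45.262 Y39.104 F1047
G1 X97.194 Y82.661 F1047
M5
G0 X73.593 Y104.672
M3 S870
G1 X104.992 Y104.672 F1047
G1 X104.992 Y74.036 F1047
G1 X73.593 Y74.036 F1047
G1 X73.593 Y104.672 F1047
M5
G0 X93.156 Y30.810
M3 S281
G1 X54.362 Y26.366 F4242
G1 X198.311 Y8.310 F4242
G1 X156.098 Y30.317 F4242
G1 X104.896 Y71.324 F4242
M5
G0 X121.710 Y77.911
M3 S870
G1 X120.032 Y83.076 F1047
G1 X115.638 Y86.269 F1047
G1 X110.206 Y86.269 F1047
G1 X105.812 Y83.076 F1047
G1 X104.134 Y77.911 F1047
G1 X105.812 Y72.746 F1047
G1 X110.206 Y69.553 F1047
G1 X115.638 Y69.553 F1047
G1 X120.032 Y72.746 F1047
G1 X121.710 Y77.911 F1047
M5
G0 X0.000 Y0.000

1 u = 1 mm; y_m = 112.103 − y.

[1] `<path>` open polyline, #ff0000→cut S870 F1047: (141.591,29.201) → (169.506,76.608) → (45.262,39.104) → (97.194,82.661)

[2] `<rect>` rectangle, #ff0000→cut S870 F1047: (73.593,104.672) → (104.992,104.672) → (104.992,74.036) → (73.593,74.036) → (73.593,104.672) (closed)

[3] `<path>` open polyline, #000000→engrave S281 F4242: (93.156,30.810) → (54.362,26.366) → (198.311,8.310) → (156.098,30.317) → (104.896,71.324)

[4] `<circle>` circle, #ff0000→cut S870 F1047: (121.710,77.911) → (120.032,83.076) → (115.638,86.269) → (110.206,86.269) → (105.812,83.076) → (104.134,77.911) → (105.812,72.746) → (110.206,69.553) → (115.638,69.553) → (120.032,72.746) → (121.710,77.911) (closed)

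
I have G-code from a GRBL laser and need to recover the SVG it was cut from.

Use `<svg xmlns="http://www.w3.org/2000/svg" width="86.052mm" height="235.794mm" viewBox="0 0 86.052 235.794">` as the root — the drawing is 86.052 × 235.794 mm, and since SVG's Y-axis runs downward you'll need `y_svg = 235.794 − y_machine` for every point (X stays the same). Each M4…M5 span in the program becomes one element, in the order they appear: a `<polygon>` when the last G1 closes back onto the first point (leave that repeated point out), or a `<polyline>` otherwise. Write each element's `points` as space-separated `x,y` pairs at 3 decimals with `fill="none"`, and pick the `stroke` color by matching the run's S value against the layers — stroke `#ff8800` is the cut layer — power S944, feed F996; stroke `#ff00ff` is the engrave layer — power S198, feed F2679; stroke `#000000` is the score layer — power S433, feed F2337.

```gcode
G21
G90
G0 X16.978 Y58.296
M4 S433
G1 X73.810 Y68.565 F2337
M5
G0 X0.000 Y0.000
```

Each laser-on run becomes one SVG element. Flip Y back into SVG space with y_svg = 235.794 − y_machine. Every run uses S433, so all elements get stroke `#000000` (score).

Run 1: The run is open, so emit a `<polyline>` with points (Y-flipped): 16.978,177.498 73.810,167.229.

<svg xmlns="http://www.w3.org/2000/svg" width="86.052mm" height="235.794mm" viewBox="0 0 86.052 235.794">
  <polyline points="16.978,177.498 73.810,167.229" fill="none" stroke="#000000"/>
</svg>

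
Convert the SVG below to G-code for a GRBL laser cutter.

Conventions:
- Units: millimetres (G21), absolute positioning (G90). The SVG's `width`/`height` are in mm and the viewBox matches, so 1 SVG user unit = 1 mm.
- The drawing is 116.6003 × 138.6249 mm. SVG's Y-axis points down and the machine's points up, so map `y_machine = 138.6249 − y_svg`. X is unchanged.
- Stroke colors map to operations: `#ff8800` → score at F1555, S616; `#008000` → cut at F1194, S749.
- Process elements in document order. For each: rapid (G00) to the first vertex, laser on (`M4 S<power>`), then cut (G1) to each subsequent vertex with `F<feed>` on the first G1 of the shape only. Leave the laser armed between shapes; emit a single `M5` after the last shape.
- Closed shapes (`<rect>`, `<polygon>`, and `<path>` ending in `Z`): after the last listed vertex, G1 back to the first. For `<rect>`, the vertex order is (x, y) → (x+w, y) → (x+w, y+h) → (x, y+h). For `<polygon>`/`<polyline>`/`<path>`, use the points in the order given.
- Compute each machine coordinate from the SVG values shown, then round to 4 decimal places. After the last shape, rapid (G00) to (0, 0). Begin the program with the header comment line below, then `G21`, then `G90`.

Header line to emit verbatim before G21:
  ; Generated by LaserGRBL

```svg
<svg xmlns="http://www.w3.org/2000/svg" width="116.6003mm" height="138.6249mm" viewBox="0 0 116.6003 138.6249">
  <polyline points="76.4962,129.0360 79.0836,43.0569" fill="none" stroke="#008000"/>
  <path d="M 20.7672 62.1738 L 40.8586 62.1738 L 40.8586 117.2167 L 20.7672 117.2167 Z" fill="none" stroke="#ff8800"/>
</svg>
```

; Generated by LaserGRBL
G21
G90
G00 X76.4962 Y9.5889
M4 S749
G1 X79.0836 Y95.5680 F1194
G00 X20.7672 Y76.4511
M4 S616
G1 X40.8586 Y76.4511 F1555
G1 X40.8586 Y21.4082
G1 X20.7672 Y21.4082
G1 X20.7672 Y76.4511
M5
G00 X0.0000 Y0.0000

Since the viewBox matches the mm dimensions, user units are millimetres directly. The only transform is the Y-flip y_m = 138.6249 − y_svg.

Shape 1 is a line segment drawn with `<polyline>`. Its stroke #008000 means cut at S749, F1194. After flipping Y the toolpath is (76.4962,9.5889) → (79.0836,95.5680).

Shape 2 is a rectangle drawn with `<path>`. Its stroke #ff8800 means score at S616, F1555. After flipping Y the toolpath is (20.7672,76.4511) → (40.8586,76.4511) → (40.8586,21.4082) → (20.7672,21.4082) → (20.7672,76.4511), returning to the start.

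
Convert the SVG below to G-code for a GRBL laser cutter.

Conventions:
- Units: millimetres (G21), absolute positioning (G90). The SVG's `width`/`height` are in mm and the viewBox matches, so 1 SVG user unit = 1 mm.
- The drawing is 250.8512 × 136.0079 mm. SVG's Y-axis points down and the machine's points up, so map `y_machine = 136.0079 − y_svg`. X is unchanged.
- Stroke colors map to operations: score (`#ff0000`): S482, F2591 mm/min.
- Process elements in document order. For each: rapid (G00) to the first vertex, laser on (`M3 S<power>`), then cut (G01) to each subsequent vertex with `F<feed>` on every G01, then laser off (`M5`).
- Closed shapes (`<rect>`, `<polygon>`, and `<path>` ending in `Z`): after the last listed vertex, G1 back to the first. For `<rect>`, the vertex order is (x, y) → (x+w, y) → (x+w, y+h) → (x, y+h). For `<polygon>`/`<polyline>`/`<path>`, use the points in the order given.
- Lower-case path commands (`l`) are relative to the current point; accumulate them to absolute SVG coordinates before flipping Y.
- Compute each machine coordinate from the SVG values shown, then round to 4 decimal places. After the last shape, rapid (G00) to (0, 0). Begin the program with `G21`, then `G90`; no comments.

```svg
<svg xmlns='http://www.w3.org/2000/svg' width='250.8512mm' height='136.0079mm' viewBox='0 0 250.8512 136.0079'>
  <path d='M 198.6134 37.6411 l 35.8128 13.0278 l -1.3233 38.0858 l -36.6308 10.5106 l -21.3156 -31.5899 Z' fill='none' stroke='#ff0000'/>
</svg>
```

viewBox `0 0 250.8512 136.0079` with mm width/height → 1 unit = 1 mm. Flip: y_m = 136.0079 − y_svg.

**Shape 1** — `<path>` regular polygon, stroke `#ff0000` → score (S482, F2591). Machine vertices: (198.6134,98.3668) → (234.4262,85.3390) → (233.1029,47.2532) → (196.4721,36.7426) → (175.1565,68.3325) → (198.6134,98.3668). Closed: final G1 returns to the first vertex.

G21
G90
G00 X198.6134 Y98.3668
M3 S482
G01 X234.4262 Y85.3390 F2591
G01 X233.1029 Y47.2532 F2591
G01 X196.4721 Y36.7426 F2591
G01 X175.1565 Y68.3325 F2591
G01 X198.6134 Y98.3668 F2591
M5
G00 X0.0000 Y0.0000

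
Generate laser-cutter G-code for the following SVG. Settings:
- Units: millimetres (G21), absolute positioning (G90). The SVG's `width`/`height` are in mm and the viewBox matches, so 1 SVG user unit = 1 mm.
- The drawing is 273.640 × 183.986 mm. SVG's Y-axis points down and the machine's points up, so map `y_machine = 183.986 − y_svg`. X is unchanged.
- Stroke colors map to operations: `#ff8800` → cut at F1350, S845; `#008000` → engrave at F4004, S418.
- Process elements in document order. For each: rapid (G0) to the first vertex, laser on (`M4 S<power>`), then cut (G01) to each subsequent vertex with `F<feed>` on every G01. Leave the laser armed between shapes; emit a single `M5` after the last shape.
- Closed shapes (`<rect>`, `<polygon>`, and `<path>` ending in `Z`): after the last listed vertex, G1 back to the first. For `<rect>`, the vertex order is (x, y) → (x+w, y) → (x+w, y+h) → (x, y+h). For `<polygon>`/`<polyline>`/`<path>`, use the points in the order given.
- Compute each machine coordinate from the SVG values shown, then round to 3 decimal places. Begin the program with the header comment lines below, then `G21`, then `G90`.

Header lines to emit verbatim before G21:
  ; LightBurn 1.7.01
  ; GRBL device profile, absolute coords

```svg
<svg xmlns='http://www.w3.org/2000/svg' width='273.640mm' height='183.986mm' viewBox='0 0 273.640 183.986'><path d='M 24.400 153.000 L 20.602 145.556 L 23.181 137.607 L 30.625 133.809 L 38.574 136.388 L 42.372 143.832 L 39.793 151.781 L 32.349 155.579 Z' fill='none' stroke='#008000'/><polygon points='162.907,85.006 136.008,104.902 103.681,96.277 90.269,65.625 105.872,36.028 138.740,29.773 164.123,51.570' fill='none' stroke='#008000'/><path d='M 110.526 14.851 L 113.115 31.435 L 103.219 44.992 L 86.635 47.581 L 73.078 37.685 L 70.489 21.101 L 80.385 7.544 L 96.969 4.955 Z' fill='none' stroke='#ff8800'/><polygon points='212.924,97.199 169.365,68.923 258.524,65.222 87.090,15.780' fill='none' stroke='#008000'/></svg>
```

; LightBurn 1.7.01
; GRBL device profile, absolute coords
G21
G90
G0 X24.400 Y30.986
M4 S418
G01 X20.602 Y38.430 F4004
G01 X23.181 Y46.379 F4004
G01 X30.625 Y50.177 F4004
G01 X38.574 Y47.598 F4004
G01 X42.372 Y40.154 F4004
G01 X39.793 Y32.205 F4004
G01 X32.349 Y28.407 F4004
G01 X24.400 Y30.986 F4004
G0 X162.907 Y98.980
M4 S418
G01 X136.008 Y79.084 F4004
G01 X103.681 Y87.709 F4004
G01 X90.269 Y118.361 F4004
G01 X105.872 Y147.958 F4004
G01 X138.740 Y154.213 F4004
G01 X164.123 Y132.416 F4004
G01 X162.907 Y98.980 F4004
G0 X110.526 Y169.135
M4 S845
G01 X113.115 Y152.551 F1350
G01 X103.219 Y138.994 F1350
G01 X86.635 Y136.405 F1350
G01 X73.078 Y146.301 F1350
G01 X70.489 Y162.885 F1350
G01 X80.385 Y176.442 F1350
G01 X96.969 Y179.031 F1350
G01 X110.526 Y169.135 F1350
G0 X212.924 Y86.787
M4 S418
G01 X169.365 Y115.063 F4004
G01 X258.524 Y118.764 F4004
G01 X87.090 Y168.206 F4004
G01 X212.924 Y86.787 F4004
M5

Since the viewBox matches the mm dimensions, user units are millimetres directly. The only transform is the Y-flip y_m = 183.986 − y_svg.

Shape 1 is a regular polygon drawn with `<path>`. Its stroke #008000 means engrave at S418, F4004. After flipping Y the toolpath is (24.400,30.986) → (20.602,38.430) → (23.181,46.379) → (30.625,50.177) → (38.574,47.598) → (42.372,40.154) → (39.793,32.205) → (32.349,28.407) → (24.400,30.986), returning to the start.

Shape 2 is a regular polygon drawn with `<polygon>`. Its stroke #008000 means engrave at S418, F4004. After flipping Y the toolpath is (162.907,98.980) → (136.008,79.084) → (103.681,87.709) → (90.269,118.361) → (105.872,147.958) → (138.740,154.213) → (164.123,132.416) → (162.907,98.980), returning to the start.

Shape 3 is a regular polygon drawn with `<path>`. Its stroke #ff8800 means cut at S845, F1350. After flipping Y the toolpath is (110.526,169.135) → (113.115,152.551) → (103.219,138.994) → (86.635,136.405) → (73.078,146.301) → (70.489,162.885) → (80.385,176.442) → (96.969,179.031) → (110.526,169.135), returning to the start.

Shape 4 is a closed polygon drawn with `<polygon>`. Its stroke #008000 means engrave at S418, F4004. After flipping Y the toolpath is (212.924,86.787) → (169.365,115.063) → (258.524,118.764) → (87.090,168.206) → (212.924,86.787), returning to the start.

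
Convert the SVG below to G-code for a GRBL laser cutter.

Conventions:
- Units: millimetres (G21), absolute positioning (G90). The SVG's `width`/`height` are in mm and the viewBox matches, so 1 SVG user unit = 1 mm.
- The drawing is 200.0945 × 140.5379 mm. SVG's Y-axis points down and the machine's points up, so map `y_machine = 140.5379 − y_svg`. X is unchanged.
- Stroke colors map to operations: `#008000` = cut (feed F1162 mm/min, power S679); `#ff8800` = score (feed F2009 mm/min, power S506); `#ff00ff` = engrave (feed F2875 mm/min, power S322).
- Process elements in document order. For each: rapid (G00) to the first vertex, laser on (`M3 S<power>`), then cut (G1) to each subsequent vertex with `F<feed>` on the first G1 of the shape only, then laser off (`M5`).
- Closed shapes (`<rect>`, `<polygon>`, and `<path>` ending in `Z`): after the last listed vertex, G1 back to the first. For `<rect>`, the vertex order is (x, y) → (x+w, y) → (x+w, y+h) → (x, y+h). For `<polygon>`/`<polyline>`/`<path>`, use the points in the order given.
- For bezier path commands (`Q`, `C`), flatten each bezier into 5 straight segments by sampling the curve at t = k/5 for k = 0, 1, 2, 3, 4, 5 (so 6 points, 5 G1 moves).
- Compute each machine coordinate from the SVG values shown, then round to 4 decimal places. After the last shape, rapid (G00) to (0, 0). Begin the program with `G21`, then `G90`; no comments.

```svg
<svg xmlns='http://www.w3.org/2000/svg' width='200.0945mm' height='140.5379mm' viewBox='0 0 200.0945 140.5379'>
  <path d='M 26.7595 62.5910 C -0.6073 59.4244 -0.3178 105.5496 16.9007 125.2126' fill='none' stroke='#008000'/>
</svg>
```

Since the viewBox matches the mm dimensions, user units are millimetres directly. The only transform is the Y-flip y_m = 140.5379 − y_svg.

Shape 1 is a cubic bezier drawn with `<path>`. Its stroke #008000 means cut at S679, F1162. After flipping Y the toolpath is (26.7595,77.9469) → (13.5724,74.5379) → (6.5078,62.9350) → (5.0510,46.7745) → (8.6869,29.6925) → (16.9007,15.3253).

G21
G90
G00 X26.7595 Y77.9469
M3 S679
G1 X13.5724 Y74.5379 F1162
G1 X6.5078 Y62.9350
G1 X5.0510 Y46.7745
G1 X8.6869 Y29.6925
G1 X16.9007 Y15.3253
M5
G00 X0.0000 Y0.0000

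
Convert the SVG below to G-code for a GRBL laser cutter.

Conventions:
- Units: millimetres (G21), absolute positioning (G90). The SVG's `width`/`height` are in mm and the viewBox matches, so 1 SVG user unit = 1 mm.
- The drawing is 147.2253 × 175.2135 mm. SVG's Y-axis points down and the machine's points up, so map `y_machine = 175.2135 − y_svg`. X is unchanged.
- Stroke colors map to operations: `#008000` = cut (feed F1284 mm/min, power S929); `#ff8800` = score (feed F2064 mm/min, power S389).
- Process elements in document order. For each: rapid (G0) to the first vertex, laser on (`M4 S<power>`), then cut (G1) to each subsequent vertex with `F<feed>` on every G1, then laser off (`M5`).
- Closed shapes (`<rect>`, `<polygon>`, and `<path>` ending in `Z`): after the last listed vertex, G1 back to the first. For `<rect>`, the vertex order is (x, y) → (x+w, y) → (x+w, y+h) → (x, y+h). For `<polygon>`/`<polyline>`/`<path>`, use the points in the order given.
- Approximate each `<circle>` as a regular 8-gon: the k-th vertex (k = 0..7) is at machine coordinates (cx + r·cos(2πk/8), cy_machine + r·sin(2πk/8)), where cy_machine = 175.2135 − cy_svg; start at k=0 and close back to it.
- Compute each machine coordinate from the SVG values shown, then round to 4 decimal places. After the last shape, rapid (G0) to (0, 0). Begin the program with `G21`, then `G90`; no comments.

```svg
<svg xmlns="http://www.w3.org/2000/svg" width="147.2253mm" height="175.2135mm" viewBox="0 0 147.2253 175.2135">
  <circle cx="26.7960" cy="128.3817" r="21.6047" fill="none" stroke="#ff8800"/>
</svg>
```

1 u = 1 mm; y_m = 175.2135 − y.

[1] `<circle>` circle, #ff8800→score S389 F2064: (48.4007,46.8318) → (42.0728,62.1086) → (26.7960,68.4365) → (11.5192,62.1086) → (5.1913,46.8318) → (11.5192,31.5550) → (26.7960,25.2271) → (42.0728,31.5550) → (48.4007,46.8318) (closed)

G21
G90
G0 X48.4007 Y46.8318
M4 S389
G1 X42.0728 Y62.1086 F2064
G1 X26.7960 Y68.4365 F2064
G1 X11.5192 Y62.1086 F2064
G1 X5.1913 Y46.8318 F2064
G1 X11.5192 Y31.5550 F2064
G1 X26.7960 Y25.2271 F2064
G1 X42.0728 Y31.5550 F2064
G1 X48.4007 Y46.8318 F2064
M5
G0 X0.0000 Y0.0000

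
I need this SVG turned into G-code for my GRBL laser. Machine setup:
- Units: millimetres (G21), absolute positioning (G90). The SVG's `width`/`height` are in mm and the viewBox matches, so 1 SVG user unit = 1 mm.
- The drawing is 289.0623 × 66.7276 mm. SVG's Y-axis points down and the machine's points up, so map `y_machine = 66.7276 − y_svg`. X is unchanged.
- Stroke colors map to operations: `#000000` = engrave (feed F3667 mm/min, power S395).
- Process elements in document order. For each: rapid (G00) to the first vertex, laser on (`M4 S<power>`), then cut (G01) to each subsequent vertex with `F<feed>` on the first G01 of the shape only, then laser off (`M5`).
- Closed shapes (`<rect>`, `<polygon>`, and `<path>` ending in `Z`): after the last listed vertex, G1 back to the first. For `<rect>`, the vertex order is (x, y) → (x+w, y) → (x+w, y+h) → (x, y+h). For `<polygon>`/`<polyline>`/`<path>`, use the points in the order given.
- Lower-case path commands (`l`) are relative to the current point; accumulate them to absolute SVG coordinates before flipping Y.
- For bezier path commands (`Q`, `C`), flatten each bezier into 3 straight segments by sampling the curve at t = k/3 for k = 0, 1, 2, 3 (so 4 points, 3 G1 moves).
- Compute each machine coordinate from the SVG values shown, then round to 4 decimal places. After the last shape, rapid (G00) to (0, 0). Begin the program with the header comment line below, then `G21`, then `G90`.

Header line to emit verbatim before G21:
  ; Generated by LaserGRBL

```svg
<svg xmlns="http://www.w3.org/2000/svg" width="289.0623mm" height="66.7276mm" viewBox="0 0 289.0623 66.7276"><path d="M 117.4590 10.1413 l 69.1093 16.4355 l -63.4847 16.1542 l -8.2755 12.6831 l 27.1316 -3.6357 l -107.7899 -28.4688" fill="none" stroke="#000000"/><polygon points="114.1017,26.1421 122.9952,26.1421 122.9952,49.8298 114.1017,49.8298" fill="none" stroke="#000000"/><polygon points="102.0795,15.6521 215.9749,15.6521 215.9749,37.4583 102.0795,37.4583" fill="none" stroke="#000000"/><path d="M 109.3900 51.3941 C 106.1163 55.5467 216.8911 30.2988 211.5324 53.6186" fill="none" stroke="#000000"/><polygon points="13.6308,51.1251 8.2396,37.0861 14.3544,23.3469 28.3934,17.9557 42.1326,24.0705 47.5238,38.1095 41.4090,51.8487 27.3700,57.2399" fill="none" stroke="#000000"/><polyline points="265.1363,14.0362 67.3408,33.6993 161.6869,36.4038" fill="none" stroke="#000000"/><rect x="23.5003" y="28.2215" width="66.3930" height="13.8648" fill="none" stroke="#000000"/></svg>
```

; Generated by LaserGRBL
G21
G90
G00 X117.4590 Y56.5863
M4 S395
G01 X186.5683 Y40.1508 F3667
G01 X123.0836 Y23.9966
G01 X114.8081 Y11.3135
G01 X141.9397 Y14.9492
G01 X34.1498 Y43.4180
M5
G00 X114.1017 Y40.5855
M4 S395
G01 X122.9952 Y40.5855 F3667
G01 X122.9952 Y16.8978
G01 X114.1017 Y16.8978
G01 X114.1017 Y40.5855
M5
G00 X102.0795 Y51.0755
M4 S395
G01 X215.9749 Y51.0755 F3667
G01 X215.9749 Y29.2693
G01 X102.0795 Y29.2693
G01 X102.0795 Y51.0755
M5
G00 X109.3900 Y15.3335
M4 S395
G01 X135.6072 Y18.0934 F3667
G01 X186.7052 Y23.1273
G01 X211.5324 Y13.1090
M5
G00 X13.6308 Y15.6025
M4 S395
G01 X8.2396 Y29.6415 F3667
G01 X14.3544 Y43.3807
G01 X28.3934 Y48.7719
G01 X42.1326 Y42.6571
G01 X47.5238 Y28.6181
G01 X41.4090 Y14.8789
G01 X27.3700 Y9.4877
G01 X13.6308 Y15.6025
M5
G00 X265.1363 Y52.6914
M4 S395
G01 X67.3408 Y33.0283 F3667
G01 X161.6869 Y30.3238
M5
G00 X23.5003 Y38.5061
M4 S395
G01 X89.8933 Y38.5061 F3667
G01 X89.8933 Y24.6413
G01 X23.5003 Y24.6413
G01 X23.5003 Y38.5061
M5
G00 X0.0000 Y0.0000

1 u = 1 mm; y_m = 66.7276 − y.

[1] `<path>` open polyline, #000000→engrave S395 F3667: (117.4590,56.5863) → (186.5683,40.1508) → (123.0836,23.9966) → (114.8081,11.3135) → (141.9397,14.9492) → (34.1498,43.4180)

[2] `<polygon>` rectangle, #000000→engrave S395 F3667: (114.1017,40.5855) → (122.9952,40.5855) → (122.9952,16.8978) → (114.1017,16.8978) → (114.1017,40.5855) (closed)

[3] `<polygon>` rectangle, #000000→engrave S395 F3667: (102.0795,51.0755) → (215.9749,51.0755) → (215.9749,29.2693) → (102.0795,29.2693) → (102.0795,51.0755) (closed)

[4] `<path>` cubic bezier, #000000→engrave S395 F3667: (109.3900,15.3335) → (135.6072,18.0934) → (186.7052,23.1273) → (211.5324,13.1090)

[5] `<polygon>` regular polygon, #000000→engrave S395 F3667: (13.6308,15.6025) → (8.2396,29.6415) → (14.3544,43.3807) → (28.3934,48.7719) → (42.1326,42.6571) → (47.5238,28.6181) → (41.4090,14.8789) → (27.3700,9.4877) → (13.6308,15.6025) (closed)

[6] `<polyline>` open polyline, #000000→engrave S395 F3667: (265.1363,52.6914) → (67.3408,33.0283) → (161.6869,30.3238)

[7] `<rect>` rectangle, #000000→engrave S395 F3667: (23.5003,38.5061) → (89.8933,38.5061) → (89.8933,24.6413) → (23.5003,24.6413) → (23.5003,38.5061) (closed)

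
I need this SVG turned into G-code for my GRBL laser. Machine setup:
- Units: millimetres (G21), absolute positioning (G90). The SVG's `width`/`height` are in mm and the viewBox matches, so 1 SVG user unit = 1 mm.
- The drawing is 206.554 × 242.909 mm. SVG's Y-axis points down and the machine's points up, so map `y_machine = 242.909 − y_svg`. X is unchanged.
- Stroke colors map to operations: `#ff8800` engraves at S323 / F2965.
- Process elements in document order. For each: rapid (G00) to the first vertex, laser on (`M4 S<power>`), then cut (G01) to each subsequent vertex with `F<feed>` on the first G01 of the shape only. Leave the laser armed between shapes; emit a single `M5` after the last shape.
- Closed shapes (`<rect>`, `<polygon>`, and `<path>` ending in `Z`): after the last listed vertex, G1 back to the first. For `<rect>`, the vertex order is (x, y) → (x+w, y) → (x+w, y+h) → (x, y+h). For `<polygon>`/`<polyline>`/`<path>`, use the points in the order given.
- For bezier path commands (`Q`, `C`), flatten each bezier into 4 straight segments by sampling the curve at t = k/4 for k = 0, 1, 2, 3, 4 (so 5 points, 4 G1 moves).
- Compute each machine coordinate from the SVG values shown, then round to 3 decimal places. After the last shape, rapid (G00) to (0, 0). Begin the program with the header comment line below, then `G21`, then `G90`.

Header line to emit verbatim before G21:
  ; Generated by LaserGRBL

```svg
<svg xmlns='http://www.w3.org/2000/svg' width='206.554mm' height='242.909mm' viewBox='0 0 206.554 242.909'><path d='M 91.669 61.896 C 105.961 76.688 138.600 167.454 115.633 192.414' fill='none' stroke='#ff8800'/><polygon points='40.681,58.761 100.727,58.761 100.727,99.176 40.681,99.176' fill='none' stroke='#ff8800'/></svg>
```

Since the viewBox matches the mm dimensions, user units are millimetres directly. The only transform is the Y-flip y_m = 242.909 − y_svg.

Shape 1 is a cubic bezier drawn with `<path>`. Its stroke #ff8800 means engrave at S323, F2965. After flipping Y the toolpath is (91.669,181.013) → (104.673,157.889) → (117.623,119.567) → (123.588,79.338) → (115.633,50.495).

Shape 2 is a rectangle drawn with `<polygon>`. Its stroke #ff8800 means engrave at S323, F2965. After flipping Y the toolpath is (40.681,184.148) → (100.727,184.148) → (100.727,143.733) → (40.681,143.733) → (40.681,184.148), returning to the start.

; Generated by LaserGRBL
G21
G90
G00 X91.669 Y181.013
M4 S323
G01 X104.673 Y157.889 F2965
G01 X117.623 Y119.567
G01 X123.588 Y79.338
G01 X115.633 Y50.495
G00 X40.681 Y184.148
M4 S323
G01 X100.727 Y184.148 F2965
G01 X100.727 Y143.733
G01 X40.681 Y143.733
G01 X40.681 Y184.148
M5
G00 X0.000 Y0.000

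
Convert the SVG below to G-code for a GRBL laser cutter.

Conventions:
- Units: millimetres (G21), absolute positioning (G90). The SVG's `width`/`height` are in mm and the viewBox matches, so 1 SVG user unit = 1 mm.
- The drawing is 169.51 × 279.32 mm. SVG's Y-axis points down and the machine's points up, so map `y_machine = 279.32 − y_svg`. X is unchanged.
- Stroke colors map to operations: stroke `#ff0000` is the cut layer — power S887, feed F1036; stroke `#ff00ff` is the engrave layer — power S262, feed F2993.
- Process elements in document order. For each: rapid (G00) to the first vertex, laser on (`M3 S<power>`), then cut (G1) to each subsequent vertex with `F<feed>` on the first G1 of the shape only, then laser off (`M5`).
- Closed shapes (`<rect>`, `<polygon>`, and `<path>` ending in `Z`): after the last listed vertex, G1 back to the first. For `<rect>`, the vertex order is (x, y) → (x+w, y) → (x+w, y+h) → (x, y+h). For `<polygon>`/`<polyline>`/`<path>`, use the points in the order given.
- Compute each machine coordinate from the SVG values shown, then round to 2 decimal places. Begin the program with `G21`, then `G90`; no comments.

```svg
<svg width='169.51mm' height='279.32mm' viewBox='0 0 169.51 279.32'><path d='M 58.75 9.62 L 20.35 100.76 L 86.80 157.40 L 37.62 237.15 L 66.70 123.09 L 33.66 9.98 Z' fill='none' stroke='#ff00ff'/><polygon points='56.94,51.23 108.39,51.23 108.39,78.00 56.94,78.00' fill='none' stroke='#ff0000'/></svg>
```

viewBox `0 0 169.51 279.32` with mm width/height → 1 unit = 1 mm. Flip: y_m = 279.32 − y_svg.

**Shape 1** — `<path>` closed polygon, stroke `#ff00ff` → engrave (S262, F2993). Machine vertices: (58.75,269.70) → (20.35,178.56) → (86.80,121.92) → (37.62,42.17) → (66.70,156.23) → (33.66,269.34) → (58.75,269.70). Closed: final G1 returns to the first vertex.

**Shape 2** — `<polygon>` rectangle, stroke `#ff0000` → cut (S887, F1036). Machine vertices: (56.94,228.09) → (108.39,228.09) → (108.39,201.32) → (56.94,201.32) → (56.94,228.09). Closed: final G1 returns to the first vertex.

G21
G90
G00 X58.75 Y269.70
M3 S262
G1 X20.35 Y178.56 F2993
G1 X86.80 Y121.92
G1 X37.62 Y42.17
G1 X66.70 Y156.23
G1 X33.66 Y269.34
G1 X58.75 Y269.70
M5
G00 X56.94 Y228.09
M3 S887
G1 X108.39 Y228.09 F1036
G1 X108.39 Y201.32
G1 X56.94 Y201.32
G1 X56.94 Y228.09
M5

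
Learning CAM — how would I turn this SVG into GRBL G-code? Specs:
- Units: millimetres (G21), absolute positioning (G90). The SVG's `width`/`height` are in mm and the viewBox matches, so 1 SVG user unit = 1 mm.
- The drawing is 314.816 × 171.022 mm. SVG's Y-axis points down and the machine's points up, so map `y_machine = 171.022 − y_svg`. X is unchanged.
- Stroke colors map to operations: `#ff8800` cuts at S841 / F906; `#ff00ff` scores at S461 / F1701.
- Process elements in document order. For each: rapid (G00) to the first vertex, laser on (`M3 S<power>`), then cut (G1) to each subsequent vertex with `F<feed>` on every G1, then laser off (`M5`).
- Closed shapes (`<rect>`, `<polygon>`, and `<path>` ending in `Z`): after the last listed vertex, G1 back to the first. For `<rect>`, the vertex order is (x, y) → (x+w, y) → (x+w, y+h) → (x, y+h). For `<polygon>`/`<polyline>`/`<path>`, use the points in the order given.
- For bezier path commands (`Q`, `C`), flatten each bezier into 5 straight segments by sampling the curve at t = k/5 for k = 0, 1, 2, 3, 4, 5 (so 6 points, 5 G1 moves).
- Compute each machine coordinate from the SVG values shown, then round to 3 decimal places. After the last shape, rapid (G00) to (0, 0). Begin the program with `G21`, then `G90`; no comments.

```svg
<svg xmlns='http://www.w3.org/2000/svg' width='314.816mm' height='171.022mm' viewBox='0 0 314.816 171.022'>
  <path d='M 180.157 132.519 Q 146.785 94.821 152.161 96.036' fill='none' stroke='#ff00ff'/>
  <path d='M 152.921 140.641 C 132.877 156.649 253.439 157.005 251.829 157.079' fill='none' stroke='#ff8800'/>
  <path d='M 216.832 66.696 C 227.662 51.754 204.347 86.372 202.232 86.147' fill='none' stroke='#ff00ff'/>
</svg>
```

G21
G90
G00 X180.157 Y38.503
M3 S461
G1 X168.358 Y52.026 F1701
G1 X159.659 Y62.435 F1701
G1 X154.060 Y69.732 F1701
G1 X151.561 Y73.915 F1701
G1 X152.161 Y74.986 F1701
M5
G00 X152.921 Y30.381
M3 S841
G1 X155.665 Y22.531 F906
G1 X179.541 Y17.701 F906
G1 X211.936 Y15.151 F906
G1 X240.237 Y14.144 F906
G1 X251.829 Y13.943 F906
M5
G00 X216.832 Y104.326
M3 S461
G1 X219.675 Y108.019 F1701
G1 X216.980 Y103.869 F1701
G1 X211.404 Y95.928 F1701
G1 X205.602 Y88.246 F1701
G1 X202.232 Y84.875 F1701
M5
G00 X0.000 Y0.000

viewBox `0 0 314.816 171.022` with mm width/height → 1 unit = 1 mm. Flip: y_m = 171.022 − y_svg.

**Shape 1** — `<path>` quadratic bezier, stroke `#ff00ff` → score (S461, F1701). Control points (SVG): P0=(180.157,132.519), P1=(146.785,94.821), P2=(152.161,96.036); sampled at t=k/5. Machine vertices: (180.157,38.503) → (168.358,52.026) → (159.659,62.435) → (154.060,69.732) → (151.561,73.915) → (152.161,74.986). Open path.

**Shape 2** — `<path>` cubic bezier, stroke `#ff8800` → cut (S841, F906). Control points (SVG): P0=(152.921,140.641), P1=(132.877,156.649), P2=(253.439,157.005), P3=(251.829,157.079); sampled at t=k/5. Machine vertices: (152.921,30.381) → (155.665,22.531) → (179.541,17.701) → (211.936,15.151) → (240.237,14.144) → (251.829,13.943). Open path.

**Shape 3** — `<path>` cubic bezier, stroke `#ff00ff` → score (S461, F1701). Control points (SVG): P0=(216.832,66.696), P1=(227.662,51.754), P2=(204.347,86.372), P3=(202.232,86.147); sampled at t=k/5. Machine vertices: (216.832,104.326) → (219.675,108.019) → (216.980,103.869) → (211.404,95.928) → (205.602,88.246) → (202.232,84.875). Open path.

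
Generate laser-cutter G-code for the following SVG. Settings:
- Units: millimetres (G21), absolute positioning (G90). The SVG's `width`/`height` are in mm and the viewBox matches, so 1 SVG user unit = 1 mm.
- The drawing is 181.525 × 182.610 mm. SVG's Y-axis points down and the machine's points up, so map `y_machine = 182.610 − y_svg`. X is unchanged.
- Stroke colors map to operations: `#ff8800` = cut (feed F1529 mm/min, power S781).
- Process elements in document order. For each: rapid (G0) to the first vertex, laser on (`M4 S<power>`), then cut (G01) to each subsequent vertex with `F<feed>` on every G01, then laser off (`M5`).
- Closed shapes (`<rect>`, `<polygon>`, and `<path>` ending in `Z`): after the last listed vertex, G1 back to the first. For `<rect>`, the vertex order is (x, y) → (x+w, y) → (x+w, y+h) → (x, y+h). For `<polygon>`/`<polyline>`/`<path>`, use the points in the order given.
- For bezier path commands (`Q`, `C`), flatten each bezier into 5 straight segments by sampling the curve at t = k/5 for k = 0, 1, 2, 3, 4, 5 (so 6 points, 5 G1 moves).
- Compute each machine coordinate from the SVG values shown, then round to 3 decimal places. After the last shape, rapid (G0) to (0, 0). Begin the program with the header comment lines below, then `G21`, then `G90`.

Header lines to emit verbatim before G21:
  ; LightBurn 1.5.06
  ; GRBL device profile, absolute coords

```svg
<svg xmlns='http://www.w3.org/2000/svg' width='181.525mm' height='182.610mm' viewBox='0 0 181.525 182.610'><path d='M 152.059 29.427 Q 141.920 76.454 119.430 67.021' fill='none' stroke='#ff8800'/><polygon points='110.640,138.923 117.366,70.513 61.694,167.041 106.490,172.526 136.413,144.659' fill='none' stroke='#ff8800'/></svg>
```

; LightBurn 1.5.06
; GRBL device profile, absolute coords
G21
G90
G0 X152.059 Y153.183
M4 S781
G01 X147.509 Y136.631 F1529
G01 X141.972 Y124.595 F1529
G01 X135.446 Y117.076 F1529
G01 X127.932 Y114.074 F1529
G01 X119.430 Y115.589 F1529
M5
G0 X110.640 Y43.687
M4 S781
G01 X117.366 Y112.097 F1529
G01 X61.694 Y15.569 F1529
G01 X106.490 Y10.084 F1529
G01 X136.413 Y37.951 F1529
G01 X110.640 Y43.687 F1529
M5
G0 X0.000 Y0.000

1 u = 1 mm; y_m = 182.610 − y.

[1] `<path>` quadratic bezier, #ff8800→cut S781 F1529: (152.059,153.183) → (147.509,136.631) → (141.972,124.595) → (135.446,117.076) → (127.932,114.074) → (119.430,115.589)

[2] `<polygon>` closed polygon, #ff8800→cut S781 F1529: (110.640,43.687) → (117.366,112.097) → (61.694,15.569) → (106.490,10.084) → (136.413,37.951) → (110.640,43.687) (closed)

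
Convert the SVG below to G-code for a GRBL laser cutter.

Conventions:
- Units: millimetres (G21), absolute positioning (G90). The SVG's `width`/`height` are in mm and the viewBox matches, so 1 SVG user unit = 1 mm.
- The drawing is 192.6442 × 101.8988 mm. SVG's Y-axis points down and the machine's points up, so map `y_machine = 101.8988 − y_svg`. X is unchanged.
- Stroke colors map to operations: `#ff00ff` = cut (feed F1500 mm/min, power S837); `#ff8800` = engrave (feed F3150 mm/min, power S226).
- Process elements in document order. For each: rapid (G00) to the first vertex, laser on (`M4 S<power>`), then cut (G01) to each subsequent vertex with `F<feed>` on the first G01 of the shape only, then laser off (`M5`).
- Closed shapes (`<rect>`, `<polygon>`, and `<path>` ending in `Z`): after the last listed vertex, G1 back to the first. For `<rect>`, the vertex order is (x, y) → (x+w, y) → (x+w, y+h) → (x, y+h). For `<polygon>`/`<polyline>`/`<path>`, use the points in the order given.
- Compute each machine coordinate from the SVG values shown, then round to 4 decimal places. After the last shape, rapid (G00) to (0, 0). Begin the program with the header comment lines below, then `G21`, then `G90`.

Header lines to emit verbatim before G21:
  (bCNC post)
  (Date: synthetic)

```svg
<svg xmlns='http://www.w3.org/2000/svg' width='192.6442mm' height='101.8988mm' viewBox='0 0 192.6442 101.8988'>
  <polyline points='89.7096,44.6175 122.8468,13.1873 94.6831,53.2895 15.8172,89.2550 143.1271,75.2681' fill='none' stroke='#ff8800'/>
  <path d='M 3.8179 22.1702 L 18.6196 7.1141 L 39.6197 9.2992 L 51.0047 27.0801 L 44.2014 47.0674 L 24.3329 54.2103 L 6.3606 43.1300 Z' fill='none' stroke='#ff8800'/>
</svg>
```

viewBox `0 0 192.6442 101.8988` with mm width/height → 1 unit = 1 mm. Flip: y_m = 101.8988 − y_svg.

**Shape 1** — `<polyline>` open polyline, stroke `#ff8800` → engrave (S226, F3150). Machine vertices: (89.7096,57.2813) → (122.8468,88.7115) → (94.6831,48.6093) → (15.8172,12.6438) → (143.1271,26.6307). Open path.

**Shape 2** — `<path>` regular polygon, stroke `#ff8800` → engrave (S226, F3150). Machine vertices: (3.8179,79.7286) → (18.6196,94.7847) → (39.6197,92.5996) → (51.0047,74.8187) → (44.2014,54.8314) → (24.3329,47.6885) → (6.3606,58.7688) → (3.8179,79.7286). Closed: final G1 returns to the first vertex.

(bCNC post)
(Date: synthetic)
G21
G90
G00 X89.7096 Y57.2813
M4 S226
G01 X122.8468 Y88.7115 F3150
G01 X94.6831 Y48.6093
G01 X15.8172 Y12.6438
G01 X143.1271 Y26.6307
M5
G00 X3.8179 Y79.7286
M4 S226
G01 X18.6196 Y94.7847 F3150
G01 X39.6197 Y92.5996
G01 X51.0047 Y74.8187
G01 X44.2014 Y54.8314
G01 X24.3329 Y47.6885
G01 X6.3606 Y58.7688
G01 X3.8179 Y79.7286
M5
G00 X0.0000 Y0.0000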